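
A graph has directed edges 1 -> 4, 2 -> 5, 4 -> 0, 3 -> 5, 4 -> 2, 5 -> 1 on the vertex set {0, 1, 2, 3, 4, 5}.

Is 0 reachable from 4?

Yes

Explore from 4.
Distance 1: reach 0, 2.
Found 0.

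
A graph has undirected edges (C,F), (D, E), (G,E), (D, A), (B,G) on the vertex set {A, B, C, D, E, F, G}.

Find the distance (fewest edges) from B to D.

Distance 0: B.
Distance 1: G.
Distance 2: E.
Distance 3: D — contains D.

3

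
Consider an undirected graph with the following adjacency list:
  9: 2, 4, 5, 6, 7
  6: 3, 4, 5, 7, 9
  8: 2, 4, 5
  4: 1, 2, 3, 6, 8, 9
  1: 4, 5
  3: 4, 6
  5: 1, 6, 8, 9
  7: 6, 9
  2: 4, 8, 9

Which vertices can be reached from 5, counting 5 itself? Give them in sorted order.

Start at 5.
Its neighbours: 1, 6, 8, 9.
Then their neighbours: 2, 3, 4, 7.
Every vertex is now reached.

1, 2, 3, 4, 5, 6, 7, 8, 9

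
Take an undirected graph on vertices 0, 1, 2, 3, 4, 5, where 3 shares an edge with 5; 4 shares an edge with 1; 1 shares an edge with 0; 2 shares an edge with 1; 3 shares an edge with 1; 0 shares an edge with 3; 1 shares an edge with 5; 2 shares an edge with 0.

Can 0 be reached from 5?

Explore from 5.
Distance 1: reach 1, 3.
Distance 2: reach 0, 2, 4.
Found 0.

Yes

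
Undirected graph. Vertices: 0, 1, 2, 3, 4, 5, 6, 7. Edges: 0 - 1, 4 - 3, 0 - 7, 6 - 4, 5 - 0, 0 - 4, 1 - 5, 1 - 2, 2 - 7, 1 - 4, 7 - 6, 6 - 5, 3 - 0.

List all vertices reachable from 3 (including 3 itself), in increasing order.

Start at 3.
Its neighbours: 0, 4.
Then their neighbours: 1, 5, 6, 7.
Then next layer: 2.
Every vertex is now reached.

0, 1, 2, 3, 4, 5, 6, 7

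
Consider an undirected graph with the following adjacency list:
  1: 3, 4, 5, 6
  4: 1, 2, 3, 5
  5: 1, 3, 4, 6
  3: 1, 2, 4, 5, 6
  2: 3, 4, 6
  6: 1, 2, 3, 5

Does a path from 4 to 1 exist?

Yes

Explore from 4.
Distance 1: reach 1, 2, 3, 5.
Found 1.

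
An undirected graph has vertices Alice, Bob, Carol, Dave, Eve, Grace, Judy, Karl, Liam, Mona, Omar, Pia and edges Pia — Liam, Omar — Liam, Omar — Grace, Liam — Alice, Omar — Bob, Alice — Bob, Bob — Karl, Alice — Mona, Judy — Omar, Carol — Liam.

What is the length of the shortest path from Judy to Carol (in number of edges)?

3

Distance 0: Judy.
Distance 1: Omar.
Distance 2: Bob, Grace, Liam.
Distance 3: Alice, Carol, Karl, Pia — contains Carol.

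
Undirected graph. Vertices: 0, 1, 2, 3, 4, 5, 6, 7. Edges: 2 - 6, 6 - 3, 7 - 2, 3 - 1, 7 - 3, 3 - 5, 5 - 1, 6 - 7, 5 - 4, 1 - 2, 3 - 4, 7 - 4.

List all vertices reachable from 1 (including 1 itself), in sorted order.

1, 2, 3, 4, 5, 6, 7

Start at 1.
Its neighbours: 2, 3, 5.
Then their neighbours: 4, 6, 7.
Nothing further is reachable.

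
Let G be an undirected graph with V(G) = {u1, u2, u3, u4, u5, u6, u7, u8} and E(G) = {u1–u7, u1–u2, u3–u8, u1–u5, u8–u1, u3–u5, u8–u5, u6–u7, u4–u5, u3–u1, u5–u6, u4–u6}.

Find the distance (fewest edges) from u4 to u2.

3

Distance 0: u4.
Distance 1: u5, u6.
Distance 2: u1, u3, u7, u8.
Distance 3: u2 — contains u2.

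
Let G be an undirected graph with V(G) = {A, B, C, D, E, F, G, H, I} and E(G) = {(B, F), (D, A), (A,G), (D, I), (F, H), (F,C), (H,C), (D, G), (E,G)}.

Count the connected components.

2

From A: component {A, D, E, G, I}.
From B: component {B, C, F, H}.
That's 2 components.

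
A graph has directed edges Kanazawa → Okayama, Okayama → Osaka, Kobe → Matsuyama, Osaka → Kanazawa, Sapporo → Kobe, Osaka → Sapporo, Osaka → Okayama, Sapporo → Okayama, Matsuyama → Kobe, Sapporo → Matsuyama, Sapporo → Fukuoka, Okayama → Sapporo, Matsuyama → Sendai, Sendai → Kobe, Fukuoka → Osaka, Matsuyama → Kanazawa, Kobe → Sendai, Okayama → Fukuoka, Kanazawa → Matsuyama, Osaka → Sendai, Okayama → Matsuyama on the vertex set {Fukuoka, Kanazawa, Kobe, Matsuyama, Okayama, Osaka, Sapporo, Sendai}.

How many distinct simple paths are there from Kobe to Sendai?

Kobe→Matsuyama→Kanazawa→Okayama→Fukuoka→Osaka→Sendai
Kobe→Matsuyama→Kanazawa→Okayama→Osaka→Sendai
Kobe→Matsuyama→Kanazawa→Okayama→Sapporo→Fukuoka→Osaka→Sendai
Kobe→Matsuyama→Sendai
Kobe→Sendai

5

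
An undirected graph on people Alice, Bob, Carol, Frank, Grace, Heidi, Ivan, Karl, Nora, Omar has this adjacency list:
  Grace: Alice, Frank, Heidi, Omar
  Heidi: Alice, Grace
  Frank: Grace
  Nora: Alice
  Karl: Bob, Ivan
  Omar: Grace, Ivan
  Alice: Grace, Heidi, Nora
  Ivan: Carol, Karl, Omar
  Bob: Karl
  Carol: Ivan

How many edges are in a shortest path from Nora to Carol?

5

Distance 0: Nora.
Distance 1: Alice.
Distance 2: Grace, Heidi.
Distance 3: Frank, Omar.
Distance 4: Ivan.
Distance 5: Carol, Karl — contains Carol.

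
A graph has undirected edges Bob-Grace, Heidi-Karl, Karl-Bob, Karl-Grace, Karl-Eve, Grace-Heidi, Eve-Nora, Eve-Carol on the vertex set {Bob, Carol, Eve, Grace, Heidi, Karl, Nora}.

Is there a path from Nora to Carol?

Explore from Nora.
Distance 1: reach Eve.
Distance 2: reach Carol, Karl.
Found Carol.

Yes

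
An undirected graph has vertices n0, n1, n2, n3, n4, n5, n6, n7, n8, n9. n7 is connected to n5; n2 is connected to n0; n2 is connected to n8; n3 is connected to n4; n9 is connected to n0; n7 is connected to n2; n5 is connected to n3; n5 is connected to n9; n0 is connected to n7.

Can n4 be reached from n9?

Yes

Explore from n9.
Distance 1: reach n0, n5.
Distance 2: reach n2, n3, n7.
Distance 3: reach n4, n8.
Found n4.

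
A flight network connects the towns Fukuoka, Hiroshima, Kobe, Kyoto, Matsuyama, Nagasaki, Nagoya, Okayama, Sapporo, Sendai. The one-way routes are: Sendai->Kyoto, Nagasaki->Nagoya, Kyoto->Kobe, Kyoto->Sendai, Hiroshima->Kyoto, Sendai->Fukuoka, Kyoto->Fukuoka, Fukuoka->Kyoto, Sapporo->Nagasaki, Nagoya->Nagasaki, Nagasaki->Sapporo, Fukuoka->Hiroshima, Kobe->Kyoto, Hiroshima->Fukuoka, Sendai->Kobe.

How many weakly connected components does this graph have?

From Fukuoka: component {Fukuoka, Hiroshima, Kobe, Kyoto, Sendai}.
From Matsuyama: component {Matsuyama}.
From Nagasaki: component {Nagasaki, Nagoya, Sapporo}.
From Okayama: component {Okayama}.
That's 4 components.

4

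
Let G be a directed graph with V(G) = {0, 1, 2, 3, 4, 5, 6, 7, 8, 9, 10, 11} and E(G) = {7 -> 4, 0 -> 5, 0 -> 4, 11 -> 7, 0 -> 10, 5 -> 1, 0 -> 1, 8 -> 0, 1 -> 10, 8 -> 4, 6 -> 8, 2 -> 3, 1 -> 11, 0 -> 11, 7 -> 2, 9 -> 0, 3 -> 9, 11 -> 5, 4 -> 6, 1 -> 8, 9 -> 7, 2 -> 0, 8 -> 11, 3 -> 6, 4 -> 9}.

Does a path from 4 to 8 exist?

Explore from 4.
Distance 1: reach 6, 9.
Distance 2: reach 0, 7, 8.
Found 8.

Yes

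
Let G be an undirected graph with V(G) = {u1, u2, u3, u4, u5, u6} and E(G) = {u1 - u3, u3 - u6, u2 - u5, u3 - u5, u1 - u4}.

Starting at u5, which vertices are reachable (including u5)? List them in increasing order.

Start at u5.
Its neighbours: u2, u3.
Then their neighbours: u1, u6.
Then next layer: u4.
Every vertex is now reached.

u1, u2, u3, u4, u5, u6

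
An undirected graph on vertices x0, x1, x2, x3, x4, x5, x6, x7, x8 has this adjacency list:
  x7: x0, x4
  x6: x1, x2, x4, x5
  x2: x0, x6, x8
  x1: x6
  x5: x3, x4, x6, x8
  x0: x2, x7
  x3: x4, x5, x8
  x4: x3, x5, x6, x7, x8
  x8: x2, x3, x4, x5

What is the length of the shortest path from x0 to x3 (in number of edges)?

3

Distance 0: x0.
Distance 1: x2, x7.
Distance 2: x4, x6, x8.
Distance 3: x1, x3, x5 — contains x3.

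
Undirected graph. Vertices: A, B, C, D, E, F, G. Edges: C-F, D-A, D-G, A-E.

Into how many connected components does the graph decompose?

From A: component {A, D, E, G}.
From B: component {B}.
From C: component {C, F}.
That's 3 components.

3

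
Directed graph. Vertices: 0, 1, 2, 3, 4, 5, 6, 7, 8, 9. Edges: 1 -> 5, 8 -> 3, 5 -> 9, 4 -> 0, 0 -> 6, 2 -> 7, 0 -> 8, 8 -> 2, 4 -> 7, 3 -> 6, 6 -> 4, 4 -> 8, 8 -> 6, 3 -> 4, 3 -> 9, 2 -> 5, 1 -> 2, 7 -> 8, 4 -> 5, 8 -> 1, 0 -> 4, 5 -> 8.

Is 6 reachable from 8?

Yes

Explore from 8.
Distance 1: reach 1, 2, 3, 6.
Found 6.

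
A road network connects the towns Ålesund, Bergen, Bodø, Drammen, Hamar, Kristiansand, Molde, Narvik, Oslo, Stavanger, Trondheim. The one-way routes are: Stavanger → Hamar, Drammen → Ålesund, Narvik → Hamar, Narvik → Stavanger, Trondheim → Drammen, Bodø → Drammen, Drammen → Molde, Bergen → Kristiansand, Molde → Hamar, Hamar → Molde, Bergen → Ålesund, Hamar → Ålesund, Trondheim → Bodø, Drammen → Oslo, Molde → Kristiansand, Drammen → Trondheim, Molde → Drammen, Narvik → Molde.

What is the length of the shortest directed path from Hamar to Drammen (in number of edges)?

Distance 0: Hamar.
Distance 1: Ålesund, Molde.
Distance 2: Drammen, Kristiansand — contains Drammen.

2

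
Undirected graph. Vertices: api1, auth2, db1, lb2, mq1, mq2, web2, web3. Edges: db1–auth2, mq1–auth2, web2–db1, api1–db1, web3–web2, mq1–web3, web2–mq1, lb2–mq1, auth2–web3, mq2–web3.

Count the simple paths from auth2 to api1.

5

auth2–db1–api1
auth2–mq1–web2–db1–api1
auth2–mq1–web3–web2–db1–api1
auth2–web3–mq1–web2–db1–api1
auth2–web3–web2–db1–api1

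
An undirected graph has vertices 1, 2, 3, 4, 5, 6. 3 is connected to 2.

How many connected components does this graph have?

5

From 1: component {1}.
From 2: component {2, 3}.
From 4: component {4}.
From 5: component {5}.
From 6: component {6}.
That's 5 components.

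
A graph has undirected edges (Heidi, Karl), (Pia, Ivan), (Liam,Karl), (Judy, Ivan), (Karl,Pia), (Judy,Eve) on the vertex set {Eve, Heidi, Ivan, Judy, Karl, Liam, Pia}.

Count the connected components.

From Eve: component {Eve, Heidi, Ivan, Judy, Karl, Liam, Pia}.
That's 1 component.

1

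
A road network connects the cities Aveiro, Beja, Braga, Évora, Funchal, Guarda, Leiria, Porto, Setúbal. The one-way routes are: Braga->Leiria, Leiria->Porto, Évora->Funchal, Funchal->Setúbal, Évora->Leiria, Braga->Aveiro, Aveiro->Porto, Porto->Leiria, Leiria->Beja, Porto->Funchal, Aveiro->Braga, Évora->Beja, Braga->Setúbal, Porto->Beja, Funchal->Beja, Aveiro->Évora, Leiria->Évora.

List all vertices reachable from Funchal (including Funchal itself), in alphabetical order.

Beja, Funchal, Setúbal

Start at Funchal.
Its neighbours: Beja, Setúbal.
Nothing further is reachable.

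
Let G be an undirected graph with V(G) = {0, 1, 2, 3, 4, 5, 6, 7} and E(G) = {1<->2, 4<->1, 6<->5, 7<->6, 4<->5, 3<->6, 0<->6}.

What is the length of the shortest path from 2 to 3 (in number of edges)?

5

Distance 0: 2.
Distance 1: 1.
Distance 2: 4.
Distance 3: 5.
Distance 4: 6.
Distance 5: 0, 3, 7 — contains 3.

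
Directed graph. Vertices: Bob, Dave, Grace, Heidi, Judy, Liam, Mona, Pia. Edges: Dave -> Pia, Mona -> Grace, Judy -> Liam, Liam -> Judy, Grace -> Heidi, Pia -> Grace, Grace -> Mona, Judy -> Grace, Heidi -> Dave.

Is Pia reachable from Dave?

Explore from Dave.
Distance 1: reach Pia.
Found Pia.

Yes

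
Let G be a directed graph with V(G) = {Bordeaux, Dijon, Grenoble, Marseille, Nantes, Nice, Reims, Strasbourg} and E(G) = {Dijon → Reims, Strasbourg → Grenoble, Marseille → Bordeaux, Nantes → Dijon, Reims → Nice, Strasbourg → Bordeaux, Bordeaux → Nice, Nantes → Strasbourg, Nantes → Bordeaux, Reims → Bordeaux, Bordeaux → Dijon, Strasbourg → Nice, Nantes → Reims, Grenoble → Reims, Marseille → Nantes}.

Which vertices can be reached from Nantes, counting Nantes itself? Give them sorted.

Bordeaux, Dijon, Grenoble, Nantes, Nice, Reims, Strasbourg

Start at Nantes.
Its neighbours: Bordeaux, Dijon, Reims, Strasbourg.
Then their neighbours: Grenoble, Nice.
Nothing further is reachable.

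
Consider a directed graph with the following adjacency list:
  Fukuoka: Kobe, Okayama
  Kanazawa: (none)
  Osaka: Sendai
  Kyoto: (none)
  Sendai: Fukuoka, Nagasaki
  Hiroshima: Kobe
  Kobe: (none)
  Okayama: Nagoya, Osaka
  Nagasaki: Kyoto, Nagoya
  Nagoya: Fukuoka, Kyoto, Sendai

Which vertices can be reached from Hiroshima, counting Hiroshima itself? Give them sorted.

Hiroshima, Kobe

Start at Hiroshima.
Its neighbours: Kobe.
Nothing further is reachable.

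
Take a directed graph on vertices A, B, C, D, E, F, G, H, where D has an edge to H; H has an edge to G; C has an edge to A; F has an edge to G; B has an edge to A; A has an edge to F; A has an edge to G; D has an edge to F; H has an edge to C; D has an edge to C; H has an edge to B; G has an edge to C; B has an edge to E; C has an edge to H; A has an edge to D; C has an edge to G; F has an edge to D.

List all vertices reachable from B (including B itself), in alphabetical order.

Start at B.
Its neighbours: A, E.
Then their neighbours: D, F, G.
Then next layer: C, H.
Every vertex is now reached.

A, B, C, D, E, F, G, H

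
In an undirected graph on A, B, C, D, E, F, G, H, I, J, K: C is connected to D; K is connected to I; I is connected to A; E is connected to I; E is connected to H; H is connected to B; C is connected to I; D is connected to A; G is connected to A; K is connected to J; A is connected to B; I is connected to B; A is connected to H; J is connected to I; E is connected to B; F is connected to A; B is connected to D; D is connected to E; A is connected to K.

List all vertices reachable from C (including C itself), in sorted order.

Start at C.
Its neighbours: D, I.
Then their neighbours: A, B, E, J, K.
Then next layer: F, G, H.
Every vertex is now reached.

A, B, C, D, E, F, G, H, I, J, K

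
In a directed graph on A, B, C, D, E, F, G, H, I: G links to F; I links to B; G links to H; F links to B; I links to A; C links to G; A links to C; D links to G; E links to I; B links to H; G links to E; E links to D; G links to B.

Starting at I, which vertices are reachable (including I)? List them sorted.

Start at I.
Its neighbours: A, B.
Then their neighbours: C, H.
Then next layer: G.
Then next layer: E, F.
Then next layer: D.
Every vertex is now reached.

A, B, C, D, E, F, G, H, I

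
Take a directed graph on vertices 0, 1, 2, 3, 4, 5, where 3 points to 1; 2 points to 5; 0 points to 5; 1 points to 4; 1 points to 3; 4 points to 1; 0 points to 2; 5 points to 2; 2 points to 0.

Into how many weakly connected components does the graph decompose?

2

From 0: component {0, 2, 5}.
From 1: component {1, 3, 4}.
That's 2 components.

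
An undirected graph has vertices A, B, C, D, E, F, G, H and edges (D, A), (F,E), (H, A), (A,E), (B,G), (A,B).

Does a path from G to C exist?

Explore from G.
Distance 1: reach B.
Distance 2: reach A.
Distance 3: reach D, E, H.
Distance 4: reach F.
The search is exhausted without reaching C; it lies in a different component.

No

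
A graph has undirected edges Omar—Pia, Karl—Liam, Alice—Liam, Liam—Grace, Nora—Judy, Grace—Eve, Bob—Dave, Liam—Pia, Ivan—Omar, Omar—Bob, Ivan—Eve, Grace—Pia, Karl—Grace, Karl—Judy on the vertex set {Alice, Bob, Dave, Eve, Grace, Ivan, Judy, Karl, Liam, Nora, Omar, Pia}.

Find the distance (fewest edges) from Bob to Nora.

6

Distance 0: Bob.
Distance 1: Dave, Omar.
Distance 2: Ivan, Pia.
Distance 3: Eve, Grace, Liam.
Distance 4: Alice, Karl.
Distance 5: Judy.
Distance 6: Nora — contains Nora.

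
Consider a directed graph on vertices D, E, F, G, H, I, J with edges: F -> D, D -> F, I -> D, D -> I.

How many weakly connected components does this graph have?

5

From D: component {D, F, I}.
From E: component {E}.
From G: component {G}.
From H: component {H}.
From J: component {J}.
That's 5 components.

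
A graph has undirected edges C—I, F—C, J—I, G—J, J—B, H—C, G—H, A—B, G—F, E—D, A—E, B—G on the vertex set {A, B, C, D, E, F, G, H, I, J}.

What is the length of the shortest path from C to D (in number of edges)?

Distance 0: C.
Distance 1: F, H, I.
Distance 2: G, J.
Distance 3: B.
Distance 4: A.
Distance 5: E.
Distance 6: D — contains D.

6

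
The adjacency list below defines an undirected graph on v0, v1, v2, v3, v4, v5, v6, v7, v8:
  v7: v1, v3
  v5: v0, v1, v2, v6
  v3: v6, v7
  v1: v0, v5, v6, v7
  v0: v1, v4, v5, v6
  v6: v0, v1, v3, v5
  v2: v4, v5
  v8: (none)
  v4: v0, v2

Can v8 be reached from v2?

No

Explore from v2.
Distance 1: reach v4, v5.
Distance 2: reach v0, v1, v6.
Distance 3: reach v3, v7.
The search is exhausted without reaching v8; it lies in a different component.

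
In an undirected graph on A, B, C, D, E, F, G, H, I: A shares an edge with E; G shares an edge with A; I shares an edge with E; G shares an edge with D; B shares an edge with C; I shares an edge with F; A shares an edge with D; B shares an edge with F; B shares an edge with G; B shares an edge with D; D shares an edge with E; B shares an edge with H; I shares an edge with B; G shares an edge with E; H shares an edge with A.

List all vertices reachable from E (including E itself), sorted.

Start at E.
Its neighbours: A, D, G, I.
Then their neighbours: B, F, H.
Then next layer: C.
Every vertex is now reached.

A, B, C, D, E, F, G, H, I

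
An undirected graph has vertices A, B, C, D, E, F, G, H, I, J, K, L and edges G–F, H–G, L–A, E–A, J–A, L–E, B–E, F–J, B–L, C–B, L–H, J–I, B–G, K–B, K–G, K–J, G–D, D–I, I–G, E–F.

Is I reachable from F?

Yes

Explore from F.
Distance 1: reach E, G, J.
Distance 2: reach A, B, D, H, I, K, L.
Found I.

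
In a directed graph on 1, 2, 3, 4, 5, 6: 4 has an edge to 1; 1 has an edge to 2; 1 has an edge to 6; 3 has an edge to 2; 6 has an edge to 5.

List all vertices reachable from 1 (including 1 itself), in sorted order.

Start at 1.
Its neighbours: 2, 6.
Then their neighbours: 5.
Nothing further is reachable.

1, 2, 5, 6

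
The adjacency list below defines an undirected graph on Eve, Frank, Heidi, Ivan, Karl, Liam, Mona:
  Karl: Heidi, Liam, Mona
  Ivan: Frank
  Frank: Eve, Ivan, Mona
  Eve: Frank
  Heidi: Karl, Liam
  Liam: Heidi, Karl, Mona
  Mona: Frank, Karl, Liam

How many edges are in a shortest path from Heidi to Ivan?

Distance 0: Heidi.
Distance 1: Karl, Liam.
Distance 2: Mona.
Distance 3: Frank.
Distance 4: Eve, Ivan — contains Ivan.

4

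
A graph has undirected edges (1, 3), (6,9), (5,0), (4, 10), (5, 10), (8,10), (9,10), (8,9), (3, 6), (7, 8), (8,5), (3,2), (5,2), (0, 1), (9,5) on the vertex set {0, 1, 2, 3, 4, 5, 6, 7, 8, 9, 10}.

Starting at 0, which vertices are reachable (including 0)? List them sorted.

0, 1, 2, 3, 4, 5, 6, 7, 8, 9, 10

Start at 0.
Its neighbours: 1, 5.
Then their neighbours: 2, 3, 8, 9, 10.
Then next layer: 4, 6, 7.
Every vertex is now reached.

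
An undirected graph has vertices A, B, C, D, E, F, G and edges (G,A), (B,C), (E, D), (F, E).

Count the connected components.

From A: component {A, G}.
From B: component {B, C}.
From D: component {D, E, F}.
That's 3 components.

3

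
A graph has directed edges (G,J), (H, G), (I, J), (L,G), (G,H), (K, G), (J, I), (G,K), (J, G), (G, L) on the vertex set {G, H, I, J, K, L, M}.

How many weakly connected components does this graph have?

From G: component {G, H, I, J, K, L}.
From M: component {M}.
That's 2 components.

2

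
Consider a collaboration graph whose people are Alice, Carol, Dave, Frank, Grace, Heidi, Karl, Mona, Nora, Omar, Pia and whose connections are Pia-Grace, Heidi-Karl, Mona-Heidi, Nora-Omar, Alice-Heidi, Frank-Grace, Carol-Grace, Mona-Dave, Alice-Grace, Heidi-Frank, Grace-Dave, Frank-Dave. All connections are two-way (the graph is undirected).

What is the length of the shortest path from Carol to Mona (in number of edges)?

Distance 0: Carol.
Distance 1: Grace.
Distance 2: Alice, Dave, Frank, Pia.
Distance 3: Heidi, Mona — contains Mona.

3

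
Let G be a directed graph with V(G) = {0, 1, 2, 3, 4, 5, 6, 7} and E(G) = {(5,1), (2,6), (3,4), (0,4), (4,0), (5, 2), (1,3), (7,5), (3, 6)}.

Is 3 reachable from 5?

Yes

Explore from 5.
Distance 1: reach 1, 2.
Distance 2: reach 3, 6.
Found 3.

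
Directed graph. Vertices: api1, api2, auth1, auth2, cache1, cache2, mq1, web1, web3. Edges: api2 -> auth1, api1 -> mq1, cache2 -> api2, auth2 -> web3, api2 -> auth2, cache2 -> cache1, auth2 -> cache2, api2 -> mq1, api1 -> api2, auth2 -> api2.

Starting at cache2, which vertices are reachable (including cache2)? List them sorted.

api2, auth1, auth2, cache1, cache2, mq1, web3

Start at cache2.
Its neighbours: api2, cache1.
Then their neighbours: auth1, auth2, mq1.
Then next layer: web3.
Nothing further is reachable.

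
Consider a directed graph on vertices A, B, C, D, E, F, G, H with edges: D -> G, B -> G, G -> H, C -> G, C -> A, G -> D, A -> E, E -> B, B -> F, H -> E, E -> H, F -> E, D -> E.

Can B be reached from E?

Explore from E.
Distance 1: reach B, H.
Found B.

Yes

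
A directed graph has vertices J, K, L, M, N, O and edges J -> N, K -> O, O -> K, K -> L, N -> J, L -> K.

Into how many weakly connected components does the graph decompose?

3

From J: component {J, N}.
From K: component {K, L, O}.
From M: component {M}.
That's 3 components.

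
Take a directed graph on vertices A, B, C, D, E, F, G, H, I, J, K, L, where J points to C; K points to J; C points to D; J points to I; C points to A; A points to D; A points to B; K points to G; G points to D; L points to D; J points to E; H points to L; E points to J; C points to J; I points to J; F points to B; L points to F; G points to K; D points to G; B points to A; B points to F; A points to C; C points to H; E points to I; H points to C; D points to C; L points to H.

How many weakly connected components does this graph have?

1

From A: component {A, B, C, D, E, F, G, H, I, J, K, L}.
That's 1 component.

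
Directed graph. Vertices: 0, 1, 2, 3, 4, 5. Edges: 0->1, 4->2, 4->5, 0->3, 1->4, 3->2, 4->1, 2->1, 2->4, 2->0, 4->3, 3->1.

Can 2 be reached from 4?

Yes

Explore from 4.
Distance 1: reach 1, 2, 3, 5.
Found 2.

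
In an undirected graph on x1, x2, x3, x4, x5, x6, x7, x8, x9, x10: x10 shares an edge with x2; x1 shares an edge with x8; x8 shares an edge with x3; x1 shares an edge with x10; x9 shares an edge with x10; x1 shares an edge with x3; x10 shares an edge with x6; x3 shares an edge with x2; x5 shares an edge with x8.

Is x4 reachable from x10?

No

Explore from x10.
Distance 1: reach x1, x2, x6, x9.
Distance 2: reach x3, x8.
Distance 3: reach x5.
The search is exhausted without reaching x4; it lies in a different component.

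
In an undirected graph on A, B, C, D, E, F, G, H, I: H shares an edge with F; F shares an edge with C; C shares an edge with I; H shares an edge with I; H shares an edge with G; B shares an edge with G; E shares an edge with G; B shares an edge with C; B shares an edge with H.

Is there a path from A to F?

A has no edges, so nothing is reachable from it.

No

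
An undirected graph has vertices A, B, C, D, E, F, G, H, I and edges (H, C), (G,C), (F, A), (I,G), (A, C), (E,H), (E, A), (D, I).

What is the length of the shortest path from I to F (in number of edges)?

Distance 0: I.
Distance 1: D, G.
Distance 2: C.
Distance 3: A, H.
Distance 4: E, F — contains F.

4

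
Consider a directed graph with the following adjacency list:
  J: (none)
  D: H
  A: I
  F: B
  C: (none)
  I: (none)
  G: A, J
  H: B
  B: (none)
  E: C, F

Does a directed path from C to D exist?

C has no outgoing edges, so nothing is reachable from it.

No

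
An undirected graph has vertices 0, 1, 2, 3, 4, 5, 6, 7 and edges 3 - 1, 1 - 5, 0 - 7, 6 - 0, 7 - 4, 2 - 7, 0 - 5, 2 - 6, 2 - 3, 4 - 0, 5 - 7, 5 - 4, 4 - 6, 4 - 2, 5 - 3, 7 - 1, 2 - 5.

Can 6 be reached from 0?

Explore from 0.
Distance 1: reach 4, 5, 6, 7.
Found 6.

Yes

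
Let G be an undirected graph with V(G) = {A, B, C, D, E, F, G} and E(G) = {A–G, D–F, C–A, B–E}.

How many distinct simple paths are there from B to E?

1

B–E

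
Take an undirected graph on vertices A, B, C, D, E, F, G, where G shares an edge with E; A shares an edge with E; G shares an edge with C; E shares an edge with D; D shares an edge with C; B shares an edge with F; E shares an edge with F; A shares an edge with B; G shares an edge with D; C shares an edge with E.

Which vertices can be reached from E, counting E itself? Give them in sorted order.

Start at E.
Its neighbours: A, C, D, F, G.
Then their neighbours: B.
Every vertex is now reached.

A, B, C, D, E, F, G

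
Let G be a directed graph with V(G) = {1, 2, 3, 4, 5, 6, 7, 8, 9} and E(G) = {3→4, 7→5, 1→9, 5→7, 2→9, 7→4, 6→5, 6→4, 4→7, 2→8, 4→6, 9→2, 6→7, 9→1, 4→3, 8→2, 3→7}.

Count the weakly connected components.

From 1: component {1, 2, 8, 9}.
From 3: component {3, 4, 5, 6, 7}.
That's 2 components.

2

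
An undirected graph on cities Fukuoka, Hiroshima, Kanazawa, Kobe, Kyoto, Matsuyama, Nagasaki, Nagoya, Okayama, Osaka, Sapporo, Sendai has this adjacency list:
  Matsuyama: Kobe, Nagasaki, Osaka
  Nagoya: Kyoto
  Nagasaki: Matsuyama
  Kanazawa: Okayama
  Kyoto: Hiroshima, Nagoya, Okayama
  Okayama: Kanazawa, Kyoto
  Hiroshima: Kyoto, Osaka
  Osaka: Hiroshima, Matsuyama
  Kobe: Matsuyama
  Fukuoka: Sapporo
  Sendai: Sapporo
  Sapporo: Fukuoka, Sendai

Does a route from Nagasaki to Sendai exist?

No

Explore from Nagasaki.
Distance 1: reach Matsuyama.
Distance 2: reach Kobe, Osaka.
Distance 3: reach Hiroshima.
Distance 4: reach Kyoto.
Distance 5: reach Nagoya, Okayama.
Distance 6: reach Kanazawa.
The search is exhausted without reaching Sendai; it lies in a different component.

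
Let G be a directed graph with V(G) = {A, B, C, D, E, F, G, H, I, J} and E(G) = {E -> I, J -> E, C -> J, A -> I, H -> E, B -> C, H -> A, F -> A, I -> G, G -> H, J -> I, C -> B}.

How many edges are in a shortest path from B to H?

5

Distance 0: B.
Distance 1: C.
Distance 2: J.
Distance 3: E, I.
Distance 4: G.
Distance 5: H — contains H.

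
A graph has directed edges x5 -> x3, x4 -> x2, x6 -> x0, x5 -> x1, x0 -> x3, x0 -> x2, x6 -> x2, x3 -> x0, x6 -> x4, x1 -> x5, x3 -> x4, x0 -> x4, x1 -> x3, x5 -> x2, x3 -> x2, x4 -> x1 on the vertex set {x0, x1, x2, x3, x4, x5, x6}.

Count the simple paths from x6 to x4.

x6→x0→x3→x4
x6→x0→x4
x6→x4

3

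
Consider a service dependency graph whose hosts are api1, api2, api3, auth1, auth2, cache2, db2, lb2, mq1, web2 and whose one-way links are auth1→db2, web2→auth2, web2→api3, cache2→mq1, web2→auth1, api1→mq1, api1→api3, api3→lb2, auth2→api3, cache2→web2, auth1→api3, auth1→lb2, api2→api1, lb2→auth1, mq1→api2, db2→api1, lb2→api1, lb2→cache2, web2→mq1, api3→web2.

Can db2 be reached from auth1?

Explore from auth1.
Distance 1: reach api3, db2, lb2.
Found db2.

Yes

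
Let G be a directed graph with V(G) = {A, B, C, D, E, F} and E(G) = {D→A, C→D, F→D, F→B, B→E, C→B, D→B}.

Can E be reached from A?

No

A has no outgoing edges, so nothing is reachable from it.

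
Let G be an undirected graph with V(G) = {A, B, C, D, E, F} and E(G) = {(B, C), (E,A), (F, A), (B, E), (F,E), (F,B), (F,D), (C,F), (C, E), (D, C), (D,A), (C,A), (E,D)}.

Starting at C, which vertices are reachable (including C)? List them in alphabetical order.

Start at C.
Its neighbours: A, B, D, E, F.
Every vertex is now reached.

A, B, C, D, E, F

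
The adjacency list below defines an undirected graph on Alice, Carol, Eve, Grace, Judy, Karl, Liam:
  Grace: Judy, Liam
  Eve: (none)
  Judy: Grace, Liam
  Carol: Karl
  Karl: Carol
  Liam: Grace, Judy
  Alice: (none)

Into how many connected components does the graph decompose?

From Alice: component {Alice}.
From Carol: component {Carol, Karl}.
From Eve: component {Eve}.
From Grace: component {Grace, Judy, Liam}.
That's 4 components.

4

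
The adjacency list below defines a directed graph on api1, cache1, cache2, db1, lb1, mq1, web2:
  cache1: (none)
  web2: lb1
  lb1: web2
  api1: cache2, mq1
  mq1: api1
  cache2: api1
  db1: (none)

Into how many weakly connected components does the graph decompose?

From api1: component {api1, cache2, mq1}.
From cache1: component {cache1}.
From db1: component {db1}.
From lb1: component {lb1, web2}.
That's 4 components.

4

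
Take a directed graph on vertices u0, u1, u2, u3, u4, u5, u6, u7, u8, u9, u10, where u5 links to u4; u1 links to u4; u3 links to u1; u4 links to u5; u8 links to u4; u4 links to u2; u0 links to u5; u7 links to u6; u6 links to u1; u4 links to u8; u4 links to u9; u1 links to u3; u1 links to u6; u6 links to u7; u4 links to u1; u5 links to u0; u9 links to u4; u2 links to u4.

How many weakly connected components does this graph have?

From u0: component {u0, u1, u2, u3, u4, u5, u6, u7, u8, u9}.
From u10: component {u10}.
That's 2 components.

2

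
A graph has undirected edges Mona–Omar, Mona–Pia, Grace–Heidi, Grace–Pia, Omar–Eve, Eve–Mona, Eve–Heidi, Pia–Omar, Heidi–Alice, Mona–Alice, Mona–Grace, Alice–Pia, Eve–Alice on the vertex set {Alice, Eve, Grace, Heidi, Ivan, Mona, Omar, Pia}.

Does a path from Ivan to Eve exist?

No

Ivan has no edges, so nothing is reachable from it.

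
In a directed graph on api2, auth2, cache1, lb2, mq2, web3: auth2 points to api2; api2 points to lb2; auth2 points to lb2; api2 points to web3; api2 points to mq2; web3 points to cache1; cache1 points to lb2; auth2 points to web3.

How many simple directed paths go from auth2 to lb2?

auth2→api2→lb2
auth2→api2→web3→cache1→lb2
auth2→lb2
auth2→web3→cache1→lb2

4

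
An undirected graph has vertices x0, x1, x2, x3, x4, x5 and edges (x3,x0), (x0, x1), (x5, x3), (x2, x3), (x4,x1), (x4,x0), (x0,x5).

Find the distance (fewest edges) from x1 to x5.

Distance 0: x1.
Distance 1: x0, x4.
Distance 2: x3, x5 — contains x5.

2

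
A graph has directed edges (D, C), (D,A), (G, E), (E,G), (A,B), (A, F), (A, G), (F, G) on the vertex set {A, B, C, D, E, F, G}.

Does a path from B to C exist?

No

B has no outgoing edges, so nothing is reachable from it.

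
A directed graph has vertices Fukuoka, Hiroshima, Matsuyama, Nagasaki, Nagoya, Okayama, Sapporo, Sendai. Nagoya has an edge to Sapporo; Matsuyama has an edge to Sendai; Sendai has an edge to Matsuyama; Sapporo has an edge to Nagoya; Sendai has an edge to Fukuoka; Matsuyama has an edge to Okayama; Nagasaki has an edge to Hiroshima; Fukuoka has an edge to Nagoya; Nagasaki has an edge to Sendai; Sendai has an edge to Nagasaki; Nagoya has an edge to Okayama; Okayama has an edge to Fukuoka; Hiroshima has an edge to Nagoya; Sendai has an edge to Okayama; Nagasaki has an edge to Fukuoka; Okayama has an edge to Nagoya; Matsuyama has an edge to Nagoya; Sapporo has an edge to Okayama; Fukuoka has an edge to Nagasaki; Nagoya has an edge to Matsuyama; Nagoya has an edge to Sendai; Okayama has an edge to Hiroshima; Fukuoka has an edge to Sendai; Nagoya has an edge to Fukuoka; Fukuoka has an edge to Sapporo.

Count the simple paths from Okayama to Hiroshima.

Okayama→Fukuoka→Nagasaki→Hiroshima
Okayama→Fukuoka→Nagoya→Matsuyama→Sendai→Nagasaki→Hiroshima
Okayama→Fukuoka→Nagoya→Sendai→Nagasaki→Hiroshima
Okayama→Fukuoka→Sapporo→Nagoya→Matsuyama→Sendai→Nagasaki→Hiroshima
Okayama→Fukuoka→Sapporo→Nagoya→Sendai→Nagasaki→Hiroshima
Okayama→Fukuoka→Sendai→Nagasaki→Hiroshima
Okayama→Hiroshima
Okayama→Nagoya→Fukuoka→Nagasaki→Hiroshima
Okayama→Nagoya→Fukuoka→Sendai→Nagasaki→Hiroshima
Okayama→Nagoya→Matsuyama→Sendai→Fukuoka→Nagasaki→Hiroshima
Okayama→Nagoya→Matsuyama→Sendai→Nagasaki→Hiroshima
Okayama→Nagoya→Sendai→Fukuoka→Nagasaki→Hiroshima
Okayama→Nagoya→Sendai→Nagasaki→Hiroshima

13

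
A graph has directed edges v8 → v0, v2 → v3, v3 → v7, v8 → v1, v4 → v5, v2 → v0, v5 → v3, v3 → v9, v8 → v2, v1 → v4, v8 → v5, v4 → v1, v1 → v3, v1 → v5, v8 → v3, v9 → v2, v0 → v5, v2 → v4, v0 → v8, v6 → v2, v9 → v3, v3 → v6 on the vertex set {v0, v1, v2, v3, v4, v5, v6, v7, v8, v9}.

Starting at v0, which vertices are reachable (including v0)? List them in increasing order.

Start at v0.
Its neighbours: v5, v8.
Then their neighbours: v1, v2, v3.
Then next layer: v4, v6, v7, v9.
Every vertex is now reached.

v0, v1, v2, v3, v4, v5, v6, v7, v8, v9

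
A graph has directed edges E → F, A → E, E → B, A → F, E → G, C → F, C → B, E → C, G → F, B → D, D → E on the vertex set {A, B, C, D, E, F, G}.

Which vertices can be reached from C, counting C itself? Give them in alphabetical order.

Start at C.
Its neighbours: B, F.
Then their neighbours: D.
Then next layer: E.
Then next layer: G.
Nothing further is reachable.

B, C, D, E, F, G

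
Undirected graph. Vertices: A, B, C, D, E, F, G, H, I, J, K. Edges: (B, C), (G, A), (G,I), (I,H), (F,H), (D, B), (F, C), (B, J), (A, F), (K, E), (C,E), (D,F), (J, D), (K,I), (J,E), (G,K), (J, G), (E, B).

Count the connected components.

1

From A: component {A, B, C, D, E, F, G, H, I, J, K}.
That's 1 component.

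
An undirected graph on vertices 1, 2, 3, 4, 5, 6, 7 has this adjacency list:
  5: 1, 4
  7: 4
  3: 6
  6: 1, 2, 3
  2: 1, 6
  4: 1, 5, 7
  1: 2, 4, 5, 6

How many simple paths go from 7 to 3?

7–4–1–2–6–3
7–4–1–6–3
7–4–5–1–2–6–3
7–4–5–1–6–3

4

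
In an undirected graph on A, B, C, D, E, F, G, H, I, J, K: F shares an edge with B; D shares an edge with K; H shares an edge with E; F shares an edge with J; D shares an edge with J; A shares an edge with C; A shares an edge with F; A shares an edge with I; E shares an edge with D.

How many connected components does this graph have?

2

From A: component {A, B, C, D, E, F, H, I, J, K}.
From G: component {G}.
That's 2 components.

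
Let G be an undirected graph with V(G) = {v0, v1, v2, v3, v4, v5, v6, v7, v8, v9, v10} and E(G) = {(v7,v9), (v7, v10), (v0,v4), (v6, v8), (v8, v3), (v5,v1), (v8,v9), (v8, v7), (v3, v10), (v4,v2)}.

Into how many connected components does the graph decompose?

From v0: component {v0, v2, v4}.
From v1: component {v1, v5}.
From v3: component {v3, v6, v7, v8, v9, v10}.
That's 3 components.

3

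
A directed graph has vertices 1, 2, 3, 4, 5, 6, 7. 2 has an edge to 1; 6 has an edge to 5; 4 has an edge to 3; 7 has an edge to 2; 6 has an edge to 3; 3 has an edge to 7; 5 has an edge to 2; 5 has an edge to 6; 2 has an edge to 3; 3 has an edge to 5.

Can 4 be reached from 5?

No

Explore from 5.
Distance 1: reach 2, 6.
Distance 2: reach 1, 3.
Distance 3: reach 7.
The search from 5 is exhausted; no directed path reaches 4.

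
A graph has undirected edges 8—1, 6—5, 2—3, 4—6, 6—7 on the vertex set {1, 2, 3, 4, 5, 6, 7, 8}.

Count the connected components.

3

From 1: component {1, 8}.
From 2: component {2, 3}.
From 4: component {4, 5, 6, 7}.
That's 3 components.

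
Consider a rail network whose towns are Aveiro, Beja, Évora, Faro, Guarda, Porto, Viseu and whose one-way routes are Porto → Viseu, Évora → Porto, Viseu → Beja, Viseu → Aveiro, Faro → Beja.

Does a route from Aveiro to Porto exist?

No

Aveiro has no outgoing edges, so nothing is reachable from it.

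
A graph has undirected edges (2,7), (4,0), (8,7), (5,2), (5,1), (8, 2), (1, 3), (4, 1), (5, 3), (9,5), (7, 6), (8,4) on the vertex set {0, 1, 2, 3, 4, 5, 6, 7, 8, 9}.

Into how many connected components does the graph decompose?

From 0: component {0, 1, 2, 3, 4, 5, 6, 7, 8, 9}.
That's 1 component.

1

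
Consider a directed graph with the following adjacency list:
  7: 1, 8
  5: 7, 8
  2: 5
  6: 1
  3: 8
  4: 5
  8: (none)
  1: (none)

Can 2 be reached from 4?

No

Explore from 4.
Distance 1: reach 5.
Distance 2: reach 7, 8.
Distance 3: reach 1.
The search from 4 is exhausted; no directed path reaches 2.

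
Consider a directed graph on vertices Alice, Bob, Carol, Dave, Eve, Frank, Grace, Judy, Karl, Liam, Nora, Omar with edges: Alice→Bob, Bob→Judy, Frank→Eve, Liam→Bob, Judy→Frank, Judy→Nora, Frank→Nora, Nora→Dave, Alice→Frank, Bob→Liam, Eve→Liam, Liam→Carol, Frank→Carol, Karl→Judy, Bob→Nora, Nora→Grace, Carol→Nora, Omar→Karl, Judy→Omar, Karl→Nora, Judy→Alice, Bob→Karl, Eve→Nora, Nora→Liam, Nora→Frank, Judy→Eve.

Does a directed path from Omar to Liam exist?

Yes

Explore from Omar.
Distance 1: reach Karl.
Distance 2: reach Judy, Nora.
Distance 3: reach Alice, Dave, Eve, Frank, Grace, Liam.
Found Liam.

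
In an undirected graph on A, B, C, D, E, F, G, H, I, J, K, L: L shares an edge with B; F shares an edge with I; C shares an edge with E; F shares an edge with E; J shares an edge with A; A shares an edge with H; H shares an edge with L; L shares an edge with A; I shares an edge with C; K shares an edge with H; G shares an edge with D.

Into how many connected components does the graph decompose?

3

From A: component {A, B, H, J, K, L}.
From C: component {C, E, F, I}.
From D: component {D, G}.
That's 3 components.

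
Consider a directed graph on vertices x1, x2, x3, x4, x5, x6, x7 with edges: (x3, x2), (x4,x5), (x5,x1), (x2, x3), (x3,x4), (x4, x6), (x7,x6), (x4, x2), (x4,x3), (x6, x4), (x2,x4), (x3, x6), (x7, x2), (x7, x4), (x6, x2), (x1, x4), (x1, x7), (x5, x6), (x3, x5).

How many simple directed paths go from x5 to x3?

16

x5→x1→x4→x2→x3
x5→x1→x4→x3
x5→x1→x4→x6→x2→x3
x5→x1→x7→x2→x3
x5→x1→x7→x2→x4→x3
x5→x1→x7→x4→x2→x3
x5→x1→x7→x4→x3
x5→x1→x7→x4→x6→x2→x3
... and 8 more.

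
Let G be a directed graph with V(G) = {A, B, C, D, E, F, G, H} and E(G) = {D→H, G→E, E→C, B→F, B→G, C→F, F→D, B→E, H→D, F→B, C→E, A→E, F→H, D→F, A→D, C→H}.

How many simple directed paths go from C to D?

C→F→D
C→F→H→D
C→H→D

3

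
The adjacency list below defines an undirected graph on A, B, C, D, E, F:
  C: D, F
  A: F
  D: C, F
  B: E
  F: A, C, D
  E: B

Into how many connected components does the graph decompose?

2

From A: component {A, C, D, F}.
From B: component {B, E}.
That's 2 components.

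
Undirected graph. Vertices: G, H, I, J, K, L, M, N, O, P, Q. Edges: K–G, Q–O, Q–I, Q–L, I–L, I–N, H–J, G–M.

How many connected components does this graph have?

4

From G: component {G, K, M}.
From H: component {H, J}.
From I: component {I, L, N, O, Q}.
From P: component {P}.
That's 4 components.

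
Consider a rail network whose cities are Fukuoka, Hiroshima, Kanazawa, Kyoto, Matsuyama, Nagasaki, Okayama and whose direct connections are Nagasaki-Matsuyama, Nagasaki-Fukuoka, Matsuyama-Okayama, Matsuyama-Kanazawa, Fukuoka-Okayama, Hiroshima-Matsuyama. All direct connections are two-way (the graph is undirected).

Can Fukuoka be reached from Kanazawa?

Explore from Kanazawa.
Distance 1: reach Matsuyama.
Distance 2: reach Hiroshima, Nagasaki, Okayama.
Distance 3: reach Fukuoka.
Found Fukuoka.

Yes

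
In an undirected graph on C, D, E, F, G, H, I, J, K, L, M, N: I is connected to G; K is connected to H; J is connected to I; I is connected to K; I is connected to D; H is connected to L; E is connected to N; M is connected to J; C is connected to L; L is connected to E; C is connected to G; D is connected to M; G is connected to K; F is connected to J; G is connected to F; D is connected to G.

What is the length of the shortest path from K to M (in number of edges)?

Distance 0: K.
Distance 1: G, H, I.
Distance 2: C, D, F, J, L.
Distance 3: E, M — contains M.

3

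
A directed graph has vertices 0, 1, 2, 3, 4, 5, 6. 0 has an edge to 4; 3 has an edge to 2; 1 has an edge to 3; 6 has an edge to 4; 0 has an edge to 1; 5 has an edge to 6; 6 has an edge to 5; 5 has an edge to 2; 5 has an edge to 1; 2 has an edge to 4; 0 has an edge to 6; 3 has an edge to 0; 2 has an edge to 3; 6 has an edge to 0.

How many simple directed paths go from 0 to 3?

3

0→1→3
0→6→5→1→3
0→6→5→2→3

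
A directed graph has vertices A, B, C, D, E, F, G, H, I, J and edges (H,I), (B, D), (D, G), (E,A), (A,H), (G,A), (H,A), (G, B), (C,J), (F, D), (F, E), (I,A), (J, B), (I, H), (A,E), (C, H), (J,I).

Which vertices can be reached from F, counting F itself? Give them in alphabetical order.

Start at F.
Its neighbours: D, E.
Then their neighbours: A, G.
Then next layer: B, H.
Then next layer: I.
Nothing further is reachable.

A, B, D, E, F, G, H, I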